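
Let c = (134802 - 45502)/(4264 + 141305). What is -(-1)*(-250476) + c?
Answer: -36461451544/145569 ≈ -2.5048e+5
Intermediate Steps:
c = 89300/145569 ≈ 0.61345
-(-1)*(-250476) + c = -(-1)*(-250476) + 89300/145569 = -1*250476 + 89300/145569 = -250476 + 89300/145569 = -36461451544/145569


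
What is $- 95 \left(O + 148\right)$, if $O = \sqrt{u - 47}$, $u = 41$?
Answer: $-14060 - 95 i \sqrt{6} \approx -14060.0 - 232.7 i$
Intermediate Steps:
$O = i \sqrt{6}$ ($O = \sqrt{41 - 47} = \sqrt{-6} = i \sqrt{6} \approx 2.4495 i$)
$- 95 \left(O + 148\right) = - 95 \left(i \sqrt{6} + 148\right) = - 95 \left(148 + i \sqrt{6}\right) = -14060 - 95 i \sqrt{6}$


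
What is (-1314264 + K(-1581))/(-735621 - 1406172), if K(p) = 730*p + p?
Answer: 823325/713931 ≈ 1.1532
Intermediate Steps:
K(p) = 731*p
(-1314264 + K(-1581))/(-735621 - 1406172) = (-1314264 + 731*(-1581))/(-735621 - 1406172) = (-1314264 - 1155711)/(-2141793) = -2469975*(-1/2141793) = 823325/713931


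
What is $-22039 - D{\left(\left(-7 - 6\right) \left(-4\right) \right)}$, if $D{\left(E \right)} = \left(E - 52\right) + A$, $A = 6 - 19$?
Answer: $-22026$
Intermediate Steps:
$A = -13$
$D{\left(E \right)} = -65 + E$ ($D{\left(E \right)} = \left(E - 52\right) - 13 = \left(-52 + E\right) - 13 = -65 + E$)
$-22039 - D{\left(\left(-7 - 6\right) \left(-4\right) \right)} = -22039 - \left(-65 + \left(-7 - 6\right) \left(-4\right)\right) = -22039 - \left(-65 - -52\right) = -22039 - \left(-65 + 52\right) = -22039 - -13 = -22039 + 13 = -22026$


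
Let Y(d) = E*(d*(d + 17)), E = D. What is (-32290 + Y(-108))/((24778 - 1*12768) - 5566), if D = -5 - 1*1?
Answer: -45629/3222 ≈ -14.162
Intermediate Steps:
D = -6 (D = -5 - 1 = -6)
E = -6
Y(d) = -6*d*(17 + d) (Y(d) = -6*d*(d + 17) = -6*d*(17 + d))
(-32290 + Y(-108))/((24778 - 1*12768) - 5566) = (-32290 - 6*(-108)*(17 - 108))/((24778 - 1*12768) - 5566) = (-32290 - 6*(-108)*(-91))/((24778 - 12768) - 5566) = (-32290 - 58968)/(12010 - 5566) = -91258/6444 = -91258*1/6444 = -45629/3222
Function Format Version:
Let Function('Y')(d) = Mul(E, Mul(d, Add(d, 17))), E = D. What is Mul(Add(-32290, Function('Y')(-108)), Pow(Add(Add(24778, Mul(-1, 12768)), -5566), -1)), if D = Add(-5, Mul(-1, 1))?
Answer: Rational(-45629, 3222) ≈ -14.162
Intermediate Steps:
D = -6 (D = Add(-5, -1) = -6)
E = -6
Function('Y')(d) = Mul(-6, d, Add(17, d)) (Function('Y')(d) = Mul(-6, Mul(d, Add(d, 17))) = Mul(-6, Mul(d, Add(17, d))) = Mul(-6, d, Add(17, d)))
Mul(Add(-32290, Function('Y')(-108)), Pow(Add(Add(24778, Mul(-1, 12768)), -5566), -1)) = Mul(Add(-32290, Mul(-6, -108, Add(17, -108))), Pow(Add(Add(24778, Mul(-1, 12768)), -5566), -1)) = Mul(Add(-32290, Mul(-6, -108, -91)), Pow(Add(Add(24778, -12768), -5566), -1)) = Mul(Add(-32290, -58968), Pow(Add(12010, -5566), -1)) = Mul(-91258, Pow(6444, -1)) = Mul(-91258, Rational(1, 6444)) = Rational(-45629, 3222)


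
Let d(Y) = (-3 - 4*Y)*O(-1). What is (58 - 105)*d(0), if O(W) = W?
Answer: -141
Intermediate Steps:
d(Y) = 3 + 4*Y (d(Y) = (-3 - 4*Y)*(-1) = 3 + 4*Y)
(58 - 105)*d(0) = (58 - 105)*(3 + 4*0) = -47*(3 + 0) = -47*3 = -141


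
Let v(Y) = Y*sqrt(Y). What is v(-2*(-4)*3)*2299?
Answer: 110352*sqrt(6) ≈ 2.7031e+5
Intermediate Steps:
v(Y) = Y**(3/2)
v(-2*(-4)*3)*2299 = (-2*(-4)*3)**(3/2)*2299 = (8*3)**(3/2)*2299 = 24**(3/2)*2299 = (48*sqrt(6))*2299 = 110352*sqrt(6)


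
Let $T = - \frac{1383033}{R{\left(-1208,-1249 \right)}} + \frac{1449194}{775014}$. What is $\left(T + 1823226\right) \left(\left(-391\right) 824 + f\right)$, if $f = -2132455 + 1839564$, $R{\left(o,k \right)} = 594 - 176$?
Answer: $- \frac{60438650142879207275}{53992642} \approx -1.1194 \cdot 10^{12}$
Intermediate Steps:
$R{\left(o,k \right)} = 418$ ($R{\left(o,k \right)} = 594 - 176 = 418$)
$f = -292891$
$T = - \frac{535632087185}{161977926}$ ($T = - \frac{1383033}{418} + \frac{1449194}{775014} = \left(-1383033\right) \frac{1}{418} + 1449194 \cdot \frac{1}{775014} = - \frac{1383033}{418} + \frac{724597}{387507} = - \frac{535632087185}{161977926} \approx -3306.8$)
$\left(T + 1823226\right) \left(\left(-391\right) 824 + f\right) = \left(- \frac{535632087185}{161977926} + 1823226\right) \left(\left(-391\right) 824 - 292891\right) = \frac{294786734022091 \left(-322184 - 292891\right)}{161977926} = \frac{294786734022091}{161977926} \left(-615075\right) = - \frac{60438650142879207275}{53992642}$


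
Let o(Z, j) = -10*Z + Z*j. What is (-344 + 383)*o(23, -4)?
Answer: -12558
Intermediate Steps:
(-344 + 383)*o(23, -4) = (-344 + 383)*(23*(-10 - 4)) = 39*(23*(-14)) = 39*(-322) = -12558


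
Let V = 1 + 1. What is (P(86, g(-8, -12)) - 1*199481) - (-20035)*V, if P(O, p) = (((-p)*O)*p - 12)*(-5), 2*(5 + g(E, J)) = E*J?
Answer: 635719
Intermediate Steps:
g(E, J) = -5 + E*J/2 (g(E, J) = -5 + (E*J)/2 = -5 + E*J/2)
P(O, p) = 60 + 5*O*p**2 (P(O, p) = ((-O*p)*p - 12)*(-5) = (-O*p**2 - 12)*(-5) = (-12 - O*p**2)*(-5) = 60 + 5*O*p**2)
V = 2
(P(86, g(-8, -12)) - 1*199481) - (-20035)*V = ((60 + 5*86*(-5 + (1/2)*(-8)*(-12))**2) - 1*199481) - (-20035)*2 = ((60 + 5*86*(-5 + 48)**2) - 199481) - 1*(-40070) = ((60 + 5*86*43**2) - 199481) + 40070 = ((60 + 5*86*1849) - 199481) + 40070 = ((60 + 795070) - 199481) + 40070 = (795130 - 199481) + 40070 = 595649 + 40070 = 635719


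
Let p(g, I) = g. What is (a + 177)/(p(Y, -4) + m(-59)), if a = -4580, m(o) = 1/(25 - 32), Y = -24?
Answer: 30821/169 ≈ 182.37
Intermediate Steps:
m(o) = -1/7 (m(o) = 1/(-7) = -1/7)
(a + 177)/(p(Y, -4) + m(-59)) = (-4580 + 177)/(-24 - 1/7) = -4403/(-169/7) = -4403*(-7/169) = 30821/169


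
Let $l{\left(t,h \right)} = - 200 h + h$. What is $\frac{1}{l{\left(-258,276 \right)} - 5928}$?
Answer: $- \frac{1}{60852} \approx -1.6433 \cdot 10^{-5}$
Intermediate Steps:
$l{\left(t,h \right)} = - 199 h$
$\frac{1}{l{\left(-258,276 \right)} - 5928} = \frac{1}{\left(-199\right) 276 - 5928} = \frac{1}{-54924 + \left(-23135 + 17207\right)} = \frac{1}{-54924 - 5928} = \frac{1}{-60852} = - \frac{1}{60852}$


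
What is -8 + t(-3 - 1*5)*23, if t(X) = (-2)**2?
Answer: 84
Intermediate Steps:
t(X) = 4
-8 + t(-3 - 1*5)*23 = -8 + 4*23 = -8 + 92 = 84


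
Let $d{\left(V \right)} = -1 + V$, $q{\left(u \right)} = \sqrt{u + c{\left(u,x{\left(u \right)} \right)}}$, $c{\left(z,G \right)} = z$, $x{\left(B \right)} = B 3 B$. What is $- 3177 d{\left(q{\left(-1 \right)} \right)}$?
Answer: $3177 - 3177 i \sqrt{2} \approx 3177.0 - 4493.0 i$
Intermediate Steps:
$x{\left(B \right)} = 3 B^{2}$ ($x{\left(B \right)} = 3 B B = 3 B^{2}$)
$q{\left(u \right)} = \sqrt{2} \sqrt{u}$ ($q{\left(u \right)} = \sqrt{u + u} = \sqrt{2 u} = \sqrt{2} \sqrt{u}$)
$- 3177 d{\left(q{\left(-1 \right)} \right)} = - 3177 \left(-1 + \sqrt{2} \sqrt{-1}\right) = - 3177 \left(-1 + \sqrt{2} i\right) = - 3177 \left(-1 + i \sqrt{2}\right) = 3177 - 3177 i \sqrt{2}$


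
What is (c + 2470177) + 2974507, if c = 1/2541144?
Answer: 13835726078497/2541144 ≈ 5.4447e+6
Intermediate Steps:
c = 1/2541144 ≈ 3.9352e-7
(c + 2470177) + 2974507 = (1/2541144 + 2470177) + 2974507 = 6277075462489/2541144 + 2974507 = 13835726078497/2541144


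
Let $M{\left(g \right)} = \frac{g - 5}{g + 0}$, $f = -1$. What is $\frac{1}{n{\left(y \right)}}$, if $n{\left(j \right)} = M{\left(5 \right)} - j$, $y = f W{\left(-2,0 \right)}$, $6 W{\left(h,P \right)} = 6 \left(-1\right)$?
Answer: $-1$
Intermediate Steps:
$M{\left(g \right)} = \frac{-5 + g}{g}$
$W{\left(h,P \right)} = -1$ ($W{\left(h,P \right)} = \frac{6 \left(-1\right)}{6} = \frac{1}{6} \left(-6\right) = -1$)
$y = 1$ ($y = \left(-1\right) \left(-1\right) = 1$)
$n{\left(j \right)} = - j$ ($n{\left(j \right)} = \frac{-5 + 5}{5} - j = \frac{1}{5} \cdot 0 - j = 0 - j = - j$)
$\frac{1}{n{\left(y \right)}} = \frac{1}{\left(-1\right) 1} = \frac{1}{-1} = -1$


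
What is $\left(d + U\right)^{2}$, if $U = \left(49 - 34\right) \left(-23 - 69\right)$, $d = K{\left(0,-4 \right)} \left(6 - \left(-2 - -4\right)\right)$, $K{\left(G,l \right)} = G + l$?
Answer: $1948816$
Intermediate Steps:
$d = -16$ ($d = \left(0 - 4\right) \left(6 - \left(-2 - -4\right)\right) = - 4 \left(6 - \left(-2 + 4\right)\right) = - 4 \left(6 - 2\right) = \left(-4\right) 4 = -16$)
$U = -1380$ ($U = 15 \left(-92\right) = -1380$)
$\left(d + U\right)^{2} = \left(-16 - 1380\right)^{2} = \left(-1396\right)^{2} = 1948816$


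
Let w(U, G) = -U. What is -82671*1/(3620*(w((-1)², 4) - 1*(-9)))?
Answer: -82671/28960 ≈ -2.8547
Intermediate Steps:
-82671*1/(3620*(w((-1)², 4) - 1*(-9))) = -82671*1/(3620*(-1*(-1)² - 1*(-9))) = -82671*1/(3620*(-1*1 + 9)) = -82671*1/(3620*(-1 + 9)) = -82671/(8*3620) = -82671/28960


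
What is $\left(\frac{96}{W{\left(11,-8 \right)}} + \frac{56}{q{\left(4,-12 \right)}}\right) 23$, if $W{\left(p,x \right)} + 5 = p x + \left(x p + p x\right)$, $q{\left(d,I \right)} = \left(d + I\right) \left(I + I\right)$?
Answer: $- \frac{9683}{6456} \approx -1.4998$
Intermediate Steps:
$q{\left(d,I \right)} = 2 I \left(I + d\right)$ ($q{\left(d,I \right)} = \left(I + d\right) 2 I = 2 I \left(I + d\right)$)
$W{\left(p,x \right)} = -5 + 3 p x$ ($W{\left(p,x \right)} = -5 + \left(p x + \left(x p + p x\right)\right) = -5 + \left(p x + \left(p x + p x\right)\right) = -5 + \left(p x + 2 p x\right) = -5 + 3 p x$)
$\left(\frac{96}{W{\left(11,-8 \right)}} + \frac{56}{q{\left(4,-12 \right)}}\right) 23 = \left(\frac{96}{-5 + 3 \cdot 11 \left(-8\right)} + \frac{56}{2 \left(-12\right) \left(-12 + 4\right)}\right) 23 = \left(\frac{96}{-5 - 264} + \frac{56}{2 \left(-12\right) \left(-8\right)}\right) 23 = \left(\frac{96}{-269} + \frac{56}{192}\right) 23 = \left(96 \left(- \frac{1}{269}\right) + 56 \cdot \frac{1}{192}\right) 23 = \left(- \frac{96}{269} + \frac{7}{24}\right) 23 = \left(- \frac{421}{6456}\right) 23 = - \frac{9683}{6456}$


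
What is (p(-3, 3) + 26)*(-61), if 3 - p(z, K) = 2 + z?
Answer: -1830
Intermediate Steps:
p(z, K) = 1 - z (p(z, K) = 3 - (2 + z) = 3 + (-2 - z) = 1 - z)
(p(-3, 3) + 26)*(-61) = ((1 - 1*(-3)) + 26)*(-61) = ((1 + 3) + 26)*(-61) = (4 + 26)*(-61) = 30*(-61) = -1830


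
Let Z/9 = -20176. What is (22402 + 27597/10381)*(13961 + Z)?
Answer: -38986219811857/10381 ≈ -3.7555e+9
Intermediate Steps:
Z = -181584 (Z = 9*(-20176) = -181584)
(22402 + 27597/10381)*(13961 + Z) = (22402 + 27597/10381)*(13961 - 181584) = (22402 + 27597*(1/10381))*(-167623) = (22402 + 27597/10381)*(-167623) = (232582759/10381)*(-167623) = -38986219811857/10381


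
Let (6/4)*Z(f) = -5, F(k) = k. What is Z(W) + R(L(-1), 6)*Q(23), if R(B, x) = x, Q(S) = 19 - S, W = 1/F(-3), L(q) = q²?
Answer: -82/3 ≈ -27.333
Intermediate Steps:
W = -⅓ (W = 1/(-3) = -⅓ ≈ -0.33333)
Z(f) = -10/3 (Z(f) = (⅔)*(-5) = -10/3)
Z(W) + R(L(-1), 6)*Q(23) = -10/3 + 6*(19 - 1*23) = -10/3 + 6*(19 - 23) = -10/3 + 6*(-4) = -10/3 - 24 = -82/3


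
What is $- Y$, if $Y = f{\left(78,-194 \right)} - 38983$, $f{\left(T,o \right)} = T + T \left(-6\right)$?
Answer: $39373$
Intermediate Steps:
$f{\left(T,o \right)} = - 5 T$ ($f{\left(T,o \right)} = T - 6 T = - 5 T$)
$Y = -39373$ ($Y = \left(-5\right) 78 - 38983 = -390 - 38983 = -39373$)
$- Y = \left(-1\right) \left(-39373\right) = 39373$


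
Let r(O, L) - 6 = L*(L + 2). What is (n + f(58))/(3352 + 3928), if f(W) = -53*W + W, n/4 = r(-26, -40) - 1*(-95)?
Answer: 867/1820 ≈ 0.47637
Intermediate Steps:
r(O, L) = 6 + L*(2 + L) (r(O, L) = 6 + L*(L + 2) = 6 + L*(2 + L))
n = 6484 (n = 4*((6 + (-40)**2 + 2*(-40)) - 1*(-95)) = 4*((6 + 1600 - 80) + 95) = 4*(1526 + 95) = 4*1621 = 6484)
f(W) = -52*W
(n + f(58))/(3352 + 3928) = (6484 - 52*58)/(3352 + 3928) = (6484 - 3016)/7280 = 3468*(1/7280) = 867/1820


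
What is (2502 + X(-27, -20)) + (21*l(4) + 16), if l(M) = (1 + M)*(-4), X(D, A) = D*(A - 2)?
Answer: 2692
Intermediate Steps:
X(D, A) = D*(-2 + A)
l(M) = -4 - 4*M
(2502 + X(-27, -20)) + (21*l(4) + 16) = (2502 - 27*(-2 - 20)) + (21*(-4 - 4*4) + 16) = (2502 - 27*(-22)) + (21*(-4 - 16) + 16) = (2502 + 594) + (21*(-20) + 16) = 3096 + (-420 + 16) = 3096 - 404 = 2692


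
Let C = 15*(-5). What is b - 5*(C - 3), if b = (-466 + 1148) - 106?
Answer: 966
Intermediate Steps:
C = -75
b = 576 (b = 682 - 106 = 576)
b - 5*(C - 3) = 576 - 5*(-75 - 3) = 576 - 5*(-78) = 576 - 1*(-390) = 576 + 390 = 966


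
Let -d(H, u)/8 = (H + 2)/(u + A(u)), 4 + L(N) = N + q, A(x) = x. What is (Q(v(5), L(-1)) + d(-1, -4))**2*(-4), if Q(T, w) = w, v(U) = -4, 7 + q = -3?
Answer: -784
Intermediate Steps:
q = -10 (q = -7 - 3 = -10)
L(N) = -14 + N (L(N) = -4 + (N - 10) = -4 + (-10 + N) = -14 + N)
d(H, u) = -4*(2 + H)/u (d(H, u) = -8*(H + 2)/(u + u) = -8*(2 + H)/(2*u) = -8*(2 + H)*1/(2*u) = -4*(2 + H)/u)
(Q(v(5), L(-1)) + d(-1, -4))**2*(-4) = ((-14 - 1) + 4*(-2 - 1*(-1))/(-4))**2*(-4) = (-15 + 4*(-1/4)*(-2 + 1))**2*(-4) = (-15 + 4*(-1/4)*(-1))**2*(-4) = (-15 + 1)**2*(-4) = (-14)**2*(-4) = 196*(-4) = -784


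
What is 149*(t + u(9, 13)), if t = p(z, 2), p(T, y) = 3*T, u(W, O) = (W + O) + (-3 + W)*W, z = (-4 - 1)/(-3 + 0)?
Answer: 12069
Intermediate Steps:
z = 5/3 (z = -5/(-3) = -5*(-⅓) = 5/3 ≈ 1.6667)
u(W, O) = O + W + W*(-3 + W) (u(W, O) = (O + W) + W*(-3 + W) = O + W + W*(-3 + W))
t = 5 (t = 3*(5/3) = 5)
149*(t + u(9, 13)) = 149*(5 + (13 + 9² - 2*9)) = 149*(5 + (13 + 81 - 18)) = 149*(5 + 76) = 149*81 = 12069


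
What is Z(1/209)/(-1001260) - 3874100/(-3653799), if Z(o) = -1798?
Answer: 1942775448301/1829201393370 ≈ 1.0621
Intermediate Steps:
Z(1/209)/(-1001260) - 3874100/(-3653799) = -1798/(-1001260) - 3874100/(-3653799) = -1798*(-1/1001260) - 3874100*(-1/3653799) = 899/500630 + 3874100/3653799 = 1942775448301/1829201393370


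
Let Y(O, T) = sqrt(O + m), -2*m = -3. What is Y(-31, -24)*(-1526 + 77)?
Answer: -1449*I*sqrt(118)/2 ≈ -7870.1*I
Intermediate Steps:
m = 3/2 (m = -1/2*(-3) = 3/2 ≈ 1.5000)
Y(O, T) = sqrt(3/2 + O) (Y(O, T) = sqrt(O + 3/2) = sqrt(3/2 + O))
Y(-31, -24)*(-1526 + 77) = (sqrt(6 + 4*(-31))/2)*(-1526 + 77) = (sqrt(6 - 124)/2)*(-1449) = (sqrt(-118)/2)*(-1449) = ((I*sqrt(118))/2)*(-1449) = (I*sqrt(118)/2)*(-1449) = -1449*I*sqrt(118)/2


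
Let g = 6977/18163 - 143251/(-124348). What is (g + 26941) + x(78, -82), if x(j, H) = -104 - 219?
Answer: 60121093491341/2258532724 ≈ 26620.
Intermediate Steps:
g = 3469443909/2258532724 (g = 6977*(1/18163) - 143251*(-1/124348) = 6977/18163 + 143251/124348 = 3469443909/2258532724 ≈ 1.5361)
x(j, H) = -323
(g + 26941) + x(78, -82) = (3469443909/2258532724 + 26941) - 323 = 60850599561193/2258532724 - 323 = 60121093491341/2258532724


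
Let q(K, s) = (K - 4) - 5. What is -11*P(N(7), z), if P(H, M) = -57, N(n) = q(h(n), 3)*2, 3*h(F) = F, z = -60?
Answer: 627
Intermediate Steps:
h(F) = F/3
q(K, s) = -9 + K (q(K, s) = (-4 + K) - 5 = -9 + K)
N(n) = -18 + 2*n/3 (N(n) = (-9 + n/3)*2 = -18 + 2*n/3)
-11*P(N(7), z) = -11*(-57) = 627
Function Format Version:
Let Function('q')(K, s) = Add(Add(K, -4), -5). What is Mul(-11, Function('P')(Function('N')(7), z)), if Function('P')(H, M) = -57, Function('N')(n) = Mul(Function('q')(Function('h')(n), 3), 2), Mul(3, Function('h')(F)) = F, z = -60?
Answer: 627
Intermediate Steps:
Function('h')(F) = Mul(Rational(1, 3), F)
Function('q')(K, s) = Add(-9, K) (Function('q')(K, s) = Add(Add(-4, K), -5) = Add(-9, K))
Function('N')(n) = Add(-18, Mul(Rational(2, 3), n)) (Function('N')(n) = Mul(Add(-9, Mul(Rational(1, 3), n)), 2) = Add(-18, Mul(Rational(2, 3), n)))
Mul(-11, Function('P')(Function('N')(7), z)) = Mul(-11, -57) = 627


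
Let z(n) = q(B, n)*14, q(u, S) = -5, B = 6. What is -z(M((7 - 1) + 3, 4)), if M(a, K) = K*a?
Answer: 70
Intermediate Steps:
z(n) = -70 (z(n) = -5*14 = -70)
-z(M((7 - 1) + 3, 4)) = -1*(-70) = 70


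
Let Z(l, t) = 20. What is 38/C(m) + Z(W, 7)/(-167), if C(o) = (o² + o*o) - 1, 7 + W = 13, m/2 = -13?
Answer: -20674/225617 ≈ -0.091633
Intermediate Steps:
m = -26 (m = 2*(-13) = -26)
W = 6 (W = -7 + 13 = 6)
C(o) = -1 + 2*o² (C(o) = (o² + o²) - 1 = 2*o² - 1 = -1 + 2*o²)
38/C(m) + Z(W, 7)/(-167) = 38/(-1 + 2*(-26)²) + 20/(-167) = 38/(-1 + 2*676) + 20*(-1/167) = 38/(-1 + 1352) - 20/167 = 38/1351 - 20/167 = -20674/225617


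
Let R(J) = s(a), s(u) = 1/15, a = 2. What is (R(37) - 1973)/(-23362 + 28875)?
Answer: -29594/82695 ≈ -0.35787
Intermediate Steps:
s(u) = 1/15
R(J) = 1/15
(R(37) - 1973)/(-23362 + 28875) = (1/15 - 1973)/(-23362 + 28875) = -29594/15/5513 = -29594/15*1/5513 = -29594/82695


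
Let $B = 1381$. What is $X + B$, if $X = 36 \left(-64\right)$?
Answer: $-923$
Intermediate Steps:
$X = -2304$
$X + B = -2304 + 1381 = -923$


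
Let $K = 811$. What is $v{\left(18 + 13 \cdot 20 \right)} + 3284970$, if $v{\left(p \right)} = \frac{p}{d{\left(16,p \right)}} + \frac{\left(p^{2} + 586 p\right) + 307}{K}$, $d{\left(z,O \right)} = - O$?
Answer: $\frac{2664350358}{811} \approx 3.2853 \cdot 10^{6}$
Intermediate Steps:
$v{\left(p \right)} = - \frac{504}{811} + \frac{p^{2}}{811} + \frac{586 p}{811}$ ($v{\left(p \right)} = \frac{p}{\left(-1\right) p} + \frac{\left(p^{2} + 586 p\right) + 307}{811} = p \left(- \frac{1}{p}\right) + \left(307 + p^{2} + 586 p\right) \frac{1}{811} = -1 + \left(\frac{307}{811} + \frac{p^{2}}{811} + \frac{586 p}{811}\right) = - \frac{504}{811} + \frac{p^{2}}{811} + \frac{586 p}{811}$)
$v{\left(18 + 13 \cdot 20 \right)} + 3284970 = \left(- \frac{504}{811} + \frac{\left(18 + 13 \cdot 20\right)^{2}}{811} + \frac{586 \left(18 + 13 \cdot 20\right)}{811}\right) + 3284970 = \left(- \frac{504}{811} + \frac{\left(18 + 260\right)^{2}}{811} + \frac{586 \left(18 + 260\right)}{811}\right) + 3284970 = \left(- \frac{504}{811} + \frac{278^{2}}{811} + \frac{586}{811} \cdot 278\right) + 3284970 = \left(- \frac{504}{811} + \frac{1}{811} \cdot 77284 + \frac{162908}{811}\right) + 3284970 = \left(- \frac{504}{811} + \frac{77284}{811} + \frac{162908}{811}\right) + 3284970 = \frac{239688}{811} + 3284970 = \frac{2664350358}{811}$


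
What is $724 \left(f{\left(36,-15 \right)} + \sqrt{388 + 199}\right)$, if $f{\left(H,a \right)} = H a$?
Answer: $-390960 + 724 \sqrt{587} \approx -3.7342 \cdot 10^{5}$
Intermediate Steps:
$724 \left(f{\left(36,-15 \right)} + \sqrt{388 + 199}\right) = 724 \left(36 \left(-15\right) + \sqrt{388 + 199}\right) = 724 \left(-540 + \sqrt{587}\right) = -390960 + 724 \sqrt{587}$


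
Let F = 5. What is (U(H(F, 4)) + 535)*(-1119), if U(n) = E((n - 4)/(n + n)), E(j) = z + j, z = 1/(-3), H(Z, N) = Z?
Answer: -5984039/10 ≈ -5.9840e+5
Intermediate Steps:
z = -1/3 ≈ -0.33333
E(j) = -1/3 + j
U(n) = -1/3 + (-4 + n)/(2*n) (U(n) = -1/3 + (n - 4)/(n + n) = -1/3 + (-4 + n)/((2*n)) = -1/3 + (-4 + n)*(1/(2*n)) = -1/3 + (-4 + n)/(2*n))
(U(H(F, 4)) + 535)*(-1119) = ((1/6)*(-12 + 5)/5 + 535)*(-1119) = ((1/6)*(1/5)*(-7) + 535)*(-1119) = (-7/30 + 535)*(-1119) = (16043/30)*(-1119) = -5984039/10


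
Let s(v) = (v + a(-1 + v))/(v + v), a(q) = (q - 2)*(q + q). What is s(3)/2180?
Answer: 1/4360 ≈ 0.00022936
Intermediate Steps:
a(q) = 2*q*(-2 + q) (a(q) = (-2 + q)*(2*q) = 2*q*(-2 + q))
s(v) = (v + 2*(-1 + v)*(-3 + v))/(2*v) (s(v) = (v + 2*(-1 + v)*(-2 + (-1 + v)))/(v + v) = (v + 2*(-1 + v)*(-3 + v))/((2*v)) = (v + 2*(-1 + v)*(-3 + v))*(1/(2*v)) = (v + 2*(-1 + v)*(-3 + v))/(2*v))
s(3)/2180 = (-7/2 + 3 + 3/3)/2180 = (-7/2 + 3 + 3*(⅓))*(1/2180) = (-7/2 + 3 + 1)*(1/2180) = (½)*(1/2180) = 1/4360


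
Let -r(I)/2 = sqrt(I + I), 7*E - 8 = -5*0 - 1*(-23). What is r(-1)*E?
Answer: -62*I*sqrt(2)/7 ≈ -12.526*I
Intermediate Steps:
E = 31/7 (E = 8/7 + (-5*0 - 1*(-23))/7 = 8/7 + (0 + 23)/7 = 8/7 + (1/7)*23 = 8/7 + 23/7 = 31/7 ≈ 4.4286)
r(I) = -2*sqrt(2)*sqrt(I) (r(I) = -2*sqrt(I + I) = -2*sqrt(2)*sqrt(I))
r(-1)*E = -2*sqrt(2)*sqrt(-1)*(31/7) = -2*sqrt(2)*I*(31/7) = -2*I*sqrt(2)*(31/7) = -62*I*sqrt(2)/7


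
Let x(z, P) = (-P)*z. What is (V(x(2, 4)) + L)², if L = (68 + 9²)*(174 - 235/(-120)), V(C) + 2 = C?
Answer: 395624646169/576 ≈ 6.8685e+8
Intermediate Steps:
x(z, P) = -P*z
V(C) = -2 + C
L = 629227/24 (L = (68 + 81)*(174 - 235*(-1/120)) = 149*(174 + 47/24) = 149*(4223/24) = 629227/24 ≈ 26218.)
(V(x(2, 4)) + L)² = ((-2 - 1*4*2) + 629227/24)² = ((-2 - 8) + 629227/24)² = (-10 + 629227/24)² = (628987/24)² = 395624646169/576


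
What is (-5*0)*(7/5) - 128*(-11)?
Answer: 1408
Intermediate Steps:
(-5*0)*(7/5) - 128*(-11) = 0*(7*(⅕)) + 1408 = 0*(7/5) + 1408 = 0 + 1408 = 1408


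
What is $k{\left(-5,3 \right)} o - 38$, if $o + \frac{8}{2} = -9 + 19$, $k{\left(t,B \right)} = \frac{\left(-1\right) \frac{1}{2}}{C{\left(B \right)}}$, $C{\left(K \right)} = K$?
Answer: $-39$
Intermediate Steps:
$k{\left(t,B \right)} = - \frac{1}{2 B}$ ($k{\left(t,B \right)} = \frac{\left(-1\right) \frac{1}{2}}{B} = - \frac{1}{2 B}$)
$o = 6$ ($o = -4 + \left(-9 + 19\right) = -4 + 10 = 6$)
$k{\left(-5,3 \right)} o - 38 = - \frac{1}{2 \cdot 3} \cdot 6 - 38 = \left(- \frac{1}{2}\right) \frac{1}{3} \cdot 6 - 38 = \left(- \frac{1}{6}\right) 6 - 38 = -1 - 38 = -39$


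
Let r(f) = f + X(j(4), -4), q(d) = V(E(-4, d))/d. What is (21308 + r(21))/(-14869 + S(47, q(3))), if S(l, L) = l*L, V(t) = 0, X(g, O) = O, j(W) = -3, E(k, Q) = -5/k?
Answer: -21325/14869 ≈ -1.4342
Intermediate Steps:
q(d) = 0 (q(d) = 0/d = 0)
r(f) = -4 + f (r(f) = f - 4 = -4 + f)
S(l, L) = L*l
(21308 + r(21))/(-14869 + S(47, q(3))) = (21308 + (-4 + 21))/(-14869 + 0*47) = (21308 + 17)/(-14869 + 0) = 21325/(-14869) = 21325*(-1/14869) = -21325/14869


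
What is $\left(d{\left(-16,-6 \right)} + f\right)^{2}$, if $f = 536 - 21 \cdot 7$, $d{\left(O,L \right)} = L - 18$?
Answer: $133225$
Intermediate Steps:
$d{\left(O,L \right)} = -18 + L$
$f = 389$ ($f = 536 - 147 = 389$)
$\left(d{\left(-16,-6 \right)} + f\right)^{2} = \left(\left(-18 - 6\right) + 389\right)^{2} = \left(-24 + 389\right)^{2} = 365^{2} = 133225$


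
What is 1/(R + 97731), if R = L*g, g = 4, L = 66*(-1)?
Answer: 1/97467 ≈ 1.0260e-5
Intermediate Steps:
L = -66
R = -264 (R = -66*4 = -264)
1/(R + 97731) = 1/(-264 + 97731) = 1/97467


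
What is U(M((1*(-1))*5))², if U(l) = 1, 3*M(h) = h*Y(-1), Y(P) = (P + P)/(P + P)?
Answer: 1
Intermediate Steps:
Y(P) = 1 (Y(P) = (2*P)/((2*P)) = (2*P)*(1/(2*P)) = 1)
M(h) = h/3 (M(h) = (h*1)/3 = h/3)
U(M((1*(-1))*5))² = 1² = 1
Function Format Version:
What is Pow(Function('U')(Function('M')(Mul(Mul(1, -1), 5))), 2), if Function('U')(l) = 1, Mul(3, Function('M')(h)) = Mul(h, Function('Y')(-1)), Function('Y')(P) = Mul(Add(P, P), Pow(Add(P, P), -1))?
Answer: 1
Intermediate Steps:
Function('Y')(P) = 1 (Function('Y')(P) = Mul(Mul(2, P), Pow(Mul(2, P), -1)) = Mul(Mul(2, P), Mul(Rational(1, 2), Pow(P, -1))) = 1)
Function('M')(h) = Mul(Rational(1, 3), h) (Function('M')(h) = Mul(Rational(1, 3), Mul(h, 1)) = Mul(Rational(1, 3), h))
Pow(Function('U')(Function('M')(Mul(Mul(1, -1), 5))), 2) = Pow(1, 2) = 1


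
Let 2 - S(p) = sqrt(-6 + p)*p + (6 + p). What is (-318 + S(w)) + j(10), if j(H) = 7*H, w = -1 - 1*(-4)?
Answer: -255 - 3*I*sqrt(3) ≈ -255.0 - 5.1962*I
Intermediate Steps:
w = 3 (w = -1 + 4 = 3)
S(p) = -4 - p - p*sqrt(-6 + p) (S(p) = 2 - (sqrt(-6 + p)*p + (6 + p)) = 2 - (p*sqrt(-6 + p) + (6 + p)) = 2 - (6 + p + p*sqrt(-6 + p)) = 2 + (-6 - p - p*sqrt(-6 + p)) = -4 - p - p*sqrt(-6 + p))
(-318 + S(w)) + j(10) = (-318 + (-4 - 1*3 - 1*3*sqrt(-6 + 3))) + 7*10 = (-318 + (-4 - 3 - 1*3*sqrt(-3))) + 70 = (-318 + (-4 - 3 - 1*3*I*sqrt(3))) + 70 = (-318 + (-4 - 3 - 3*I*sqrt(3))) + 70 = (-318 + (-7 - 3*I*sqrt(3))) + 70 = (-325 - 3*I*sqrt(3)) + 70 = -255 - 3*I*sqrt(3)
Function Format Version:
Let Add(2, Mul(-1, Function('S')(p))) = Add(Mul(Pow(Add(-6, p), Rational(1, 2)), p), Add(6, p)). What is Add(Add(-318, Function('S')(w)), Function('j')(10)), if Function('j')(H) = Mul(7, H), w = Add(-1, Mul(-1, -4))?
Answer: Add(-255, Mul(-3, I, Pow(3, Rational(1, 2)))) ≈ Add(-255.00, Mul(-5.1962, I))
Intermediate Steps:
w = 3 (w = Add(-1, 4) = 3)
Function('S')(p) = Add(-4, Mul(-1, p), Mul(-1, p, Pow(Add(-6, p), Rational(1, 2)))) (Function('S')(p) = Add(2, Mul(-1, Add(Mul(Pow(Add(-6, p), Rational(1, 2)), p), Add(6, p)))) = Add(2, Mul(-1, Add(Mul(p, Pow(Add(-6, p), Rational(1, 2))), Add(6, p)))) = Add(2, Mul(-1, Add(6, p, Mul(p, Pow(Add(-6, p), Rational(1, 2)))))) = Add(2, Add(-6, Mul(-1, p), Mul(-1, p, Pow(Add(-6, p), Rational(1, 2))))) = Add(-4, Mul(-1, p), Mul(-1, p, Pow(Add(-6, p), Rational(1, 2)))))
Add(Add(-318, Function('S')(w)), Function('j')(10)) = Add(Add(-318, Add(-4, Mul(-1, 3), Mul(-1, 3, Pow(Add(-6, 3), Rational(1, 2))))), Mul(7, 10)) = Add(Add(-318, Add(-4, -3, Mul(-1, 3, Pow(-3, Rational(1, 2))))), 70) = Add(Add(-318, Add(-4, -3, Mul(-1, 3, Mul(I, Pow(3, Rational(1, 2)))))), 70) = Add(Add(-318, Add(-4, -3, Mul(-3, I, Pow(3, Rational(1, 2))))), 70) = Add(Add(-318, Add(-7, Mul(-3, I, Pow(3, Rational(1, 2))))), 70) = Add(Add(-325, Mul(-3, I, Pow(3, Rational(1, 2)))), 70) = Add(-255, Mul(-3, I, Pow(3, Rational(1, 2))))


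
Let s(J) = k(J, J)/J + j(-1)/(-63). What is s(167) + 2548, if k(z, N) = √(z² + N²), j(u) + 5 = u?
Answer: 53510/21 + √2 ≈ 2549.5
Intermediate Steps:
j(u) = -5 + u
k(z, N) = √(N² + z²)
s(J) = 2/21 + √2*√(J²)/J (s(J) = √(J² + J²)/J + (-5 - 1)/(-63) = √(2*J²)/J - 6*(-1/63) = (√2*√(J²))/J + 2/21 = √2*√(J²)/J + 2/21 = 2/21 + √2*√(J²)/J)
s(167) + 2548 = (2/21 + √2*√(167²)/167) + 2548 = (2/21 + √2*(1/167)*√27889) + 2548 = (2/21 + √2*(1/167)*167) + 2548 = (2/21 + √2) + 2548 = 53510/21 + √2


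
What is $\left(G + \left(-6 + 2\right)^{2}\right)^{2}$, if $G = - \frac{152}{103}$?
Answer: $\frac{2238016}{10609} \approx 210.95$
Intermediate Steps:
$G = - \frac{152}{103}$ ($G = \left(-152\right) \frac{1}{103} = - \frac{152}{103} \approx -1.4757$)
$\left(G + \left(-6 + 2\right)^{2}\right)^{2} = \left(- \frac{152}{103} + \left(-6 + 2\right)^{2}\right)^{2} = \left(- \frac{152}{103} + \left(-4\right)^{2}\right)^{2} = \left(- \frac{152}{103} + 16\right)^{2} = \left(\frac{1496}{103}\right)^{2} = \frac{2238016}{10609}$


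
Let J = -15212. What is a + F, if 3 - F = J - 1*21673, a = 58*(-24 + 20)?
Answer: 36656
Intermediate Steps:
a = -232 (a = 58*(-4) = -232)
F = 36888 (F = 3 - (-15212 - 1*21673) = 3 - (-15212 - 21673) = 3 - 1*(-36885) = 3 + 36885 = 36888)
a + F = -232 + 36888 = 36656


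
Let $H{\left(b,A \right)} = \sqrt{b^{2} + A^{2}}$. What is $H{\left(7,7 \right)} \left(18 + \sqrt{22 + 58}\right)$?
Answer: $28 \sqrt{10} + 126 \sqrt{2} \approx 266.73$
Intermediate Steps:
$H{\left(b,A \right)} = \sqrt{A^{2} + b^{2}}$
$H{\left(7,7 \right)} \left(18 + \sqrt{22 + 58}\right) = \sqrt{7^{2} + 7^{2}} \left(18 + \sqrt{22 + 58}\right) = \sqrt{49 + 49} \left(18 + \sqrt{80}\right) = \sqrt{98} \left(18 + 4 \sqrt{5}\right) = 7 \sqrt{2} \left(18 + 4 \sqrt{5}\right)$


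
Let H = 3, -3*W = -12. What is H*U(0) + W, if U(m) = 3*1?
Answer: 13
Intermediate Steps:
U(m) = 3
W = 4 (W = -⅓*(-12) = 4)
H*U(0) + W = 3*3 + 4 = 9 + 4 = 13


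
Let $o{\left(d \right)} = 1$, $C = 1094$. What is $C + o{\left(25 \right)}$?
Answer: $1095$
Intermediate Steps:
$C + o{\left(25 \right)} = 1094 + 1 = 1095$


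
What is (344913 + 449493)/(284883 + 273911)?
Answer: 397203/279397 ≈ 1.4216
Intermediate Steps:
(344913 + 449493)/(284883 + 273911) = 794406/558794 = 794406*(1/558794) = 397203/279397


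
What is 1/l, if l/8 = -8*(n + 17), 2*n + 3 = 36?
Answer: -1/2144 ≈ -0.00046642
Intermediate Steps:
n = 33/2 (n = -3/2 + (1/2)*36 = -3/2 + 18 = 33/2 ≈ 16.500)
l = -2144 (l = 8*(-8*(33/2 + 17)) = 8*(-8*67/2) = 8*(-268) = -2144)
1/l = 1/(-2144) = -1/2144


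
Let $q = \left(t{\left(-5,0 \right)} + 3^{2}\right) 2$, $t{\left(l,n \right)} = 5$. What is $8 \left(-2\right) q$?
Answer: $-448$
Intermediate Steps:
$q = 28$ ($q = \left(5 + 3^{2}\right) 2 = \left(5 + 9\right) 2 = 14 \cdot 2 = 28$)
$8 \left(-2\right) q = 8 \left(-2\right) 28 = \left(-16\right) 28 = -448$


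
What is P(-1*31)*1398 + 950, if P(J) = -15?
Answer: -20020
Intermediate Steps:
P(-1*31)*1398 + 950 = -15*1398 + 950 = -20970 + 950 = -20020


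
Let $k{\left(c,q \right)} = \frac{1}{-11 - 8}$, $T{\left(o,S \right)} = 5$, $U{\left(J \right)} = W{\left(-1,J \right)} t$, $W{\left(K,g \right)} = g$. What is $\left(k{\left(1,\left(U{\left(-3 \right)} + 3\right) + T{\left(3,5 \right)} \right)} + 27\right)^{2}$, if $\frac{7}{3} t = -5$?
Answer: $\frac{262144}{361} \approx 726.16$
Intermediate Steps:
$t = - \frac{15}{7}$ ($t = \frac{3}{7} \left(-5\right) = - \frac{15}{7} \approx -2.1429$)
$U{\left(J \right)} = - \frac{15 J}{7}$ ($U{\left(J \right)} = J \left(- \frac{15}{7}\right) = - \frac{15 J}{7}$)
$k{\left(c,q \right)} = - \frac{1}{19}$ ($k{\left(c,q \right)} = \frac{1}{-19} = - \frac{1}{19}$)
$\left(k{\left(1,\left(U{\left(-3 \right)} + 3\right) + T{\left(3,5 \right)} \right)} + 27\right)^{2} = \left(- \frac{1}{19} + 27\right)^{2} = \left(\frac{512}{19}\right)^{2} = \frac{262144}{361}$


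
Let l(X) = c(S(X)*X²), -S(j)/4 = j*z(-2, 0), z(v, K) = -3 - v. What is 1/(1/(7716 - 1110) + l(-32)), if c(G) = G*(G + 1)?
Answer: 6606/113489349967873 ≈ 5.8208e-11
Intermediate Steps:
S(j) = 4*j (S(j) = -4*j*(-3 - 1*(-2)) = -4*j*(-3 + 2) = -4*j*(-1) = -(-4)*j = 4*j)
c(G) = G*(1 + G)
l(X) = 4*X³*(1 + 4*X³) (l(X) = ((4*X)*X²)*(1 + (4*X)*X²) = (4*X³)*(1 + 4*X³) = 4*X³*(1 + 4*X³))
1/(1/(7716 - 1110) + l(-32)) = 1/(1/(7716 - 1110) + (-32)³*(4 + 16*(-32)³)) = 1/(1/6606 - 32768*(4 + 16*(-32768))) = 1/(1/6606 - 32768*(4 - 524288)) = 1/(1/6606 - 32768*(-524284)) = 1/(1/6606 + 17179738112) = 1/(113489349967873/6606) = 6606/113489349967873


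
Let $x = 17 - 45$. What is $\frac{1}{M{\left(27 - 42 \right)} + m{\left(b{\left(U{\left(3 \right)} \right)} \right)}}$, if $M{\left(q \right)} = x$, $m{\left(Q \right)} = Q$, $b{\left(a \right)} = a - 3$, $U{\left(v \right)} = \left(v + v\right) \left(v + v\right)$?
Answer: $\frac{1}{5} \approx 0.2$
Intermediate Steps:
$U{\left(v \right)} = 4 v^{2}$ ($U{\left(v \right)} = 2 v 2 v = 4 v^{2}$)
$b{\left(a \right)} = -3 + a$ ($b{\left(a \right)} = a - 3 = -3 + a$)
$x = -28$
$M{\left(q \right)} = -28$
$\frac{1}{M{\left(27 - 42 \right)} + m{\left(b{\left(U{\left(3 \right)} \right)} \right)}} = \frac{1}{-28 - \left(3 - 4 \cdot 3^{2}\right)} = \frac{1}{-28 + \left(-3 + 4 \cdot 9\right)} = \frac{1}{-28 + \left(-3 + 36\right)} = \frac{1}{-28 + 33} = \frac{1}{5}$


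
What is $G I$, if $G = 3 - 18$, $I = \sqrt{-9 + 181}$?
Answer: $- 30 \sqrt{43} \approx -196.72$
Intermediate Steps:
$I = 2 \sqrt{43}$ ($I = \sqrt{172} = 2 \sqrt{43} \approx 13.115$)
$G = -15$ ($G = 3 - 18 = -15$)
$G I = - 15 \cdot 2 \sqrt{43} = - 30 \sqrt{43}$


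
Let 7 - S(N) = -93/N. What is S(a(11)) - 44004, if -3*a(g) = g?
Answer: -484246/11 ≈ -44022.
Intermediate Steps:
a(g) = -g/3
S(N) = 7 + 93/N (S(N) = 7 - (-93)/N = 7 + 93/N)
S(a(11)) - 44004 = (7 + 93/((-⅓*11))) - 44004 = (7 + 93/(-11/3)) - 44004 = (7 + 93*(-3/11)) - 44004 = (7 - 279/11) - 44004 = -202/11 - 44004 = -484246/11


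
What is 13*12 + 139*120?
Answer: 16836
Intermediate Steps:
13*12 + 139*120 = 156 + 16680 = 16836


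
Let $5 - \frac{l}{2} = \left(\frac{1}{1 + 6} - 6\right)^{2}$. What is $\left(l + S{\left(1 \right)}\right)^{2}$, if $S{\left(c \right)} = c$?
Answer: $\frac{7969329}{2401} \approx 3319.2$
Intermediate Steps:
$l = - \frac{2872}{49}$ ($l = 10 - 2 \left(\frac{1}{1 + 6} - 6\right)^{2} = 10 - 2 \left(\frac{1}{7} - 6\right)^{2} = 10 - 2 \left(- \frac{41}{7}\right)^{2} = 10 - \frac{3362}{49} = - \frac{2872}{49} \approx -58.612$)
$\left(l + S{\left(1 \right)}\right)^{2} = \left(- \frac{2872}{49} + 1\right)^{2} = \left(- \frac{2823}{49}\right)^{2} = \frac{7969329}{2401}$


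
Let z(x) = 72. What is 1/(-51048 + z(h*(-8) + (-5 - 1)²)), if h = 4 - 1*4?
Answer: -1/50976 ≈ -1.9617e-5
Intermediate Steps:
h = 0 (h = 4 - 4 = 0)
1/(-51048 + z(h*(-8) + (-5 - 1)²)) = 1/(-51048 + 72) = 1/(-50976) = -1/50976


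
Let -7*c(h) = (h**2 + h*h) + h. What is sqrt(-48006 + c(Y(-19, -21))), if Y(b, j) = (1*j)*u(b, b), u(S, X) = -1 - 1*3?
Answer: I*sqrt(50034) ≈ 223.68*I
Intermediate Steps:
u(S, X) = -4 (u(S, X) = -1 - 3 = -4)
Y(b, j) = -4*j (Y(b, j) = (1*j)*(-4) = j*(-4) = -4*j)
c(h) = -2*h**2/7 - h/7 (c(h) = -((h**2 + h*h) + h)/7 = -((h**2 + h**2) + h)/7 = -(2*h**2 + h)/7 = -(h + 2*h**2)/7 = -2*h**2/7 - h/7)
sqrt(-48006 + c(Y(-19, -21))) = sqrt(-48006 - (-4*(-21))*(1 + 2*(-4*(-21)))/7) = sqrt(-48006 - 1/7*84*(1 + 2*84)) = sqrt(-48006 - 1/7*84*(1 + 168)) = sqrt(-48006 - 1/7*84*169) = sqrt(-48006 - 2028) = sqrt(-50034) = I*sqrt(50034)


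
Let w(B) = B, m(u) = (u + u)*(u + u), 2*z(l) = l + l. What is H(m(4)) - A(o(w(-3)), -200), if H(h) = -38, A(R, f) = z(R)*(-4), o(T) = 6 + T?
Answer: -26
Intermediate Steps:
z(l) = l (z(l) = (l + l)/2 = (2*l)/2 = l)
m(u) = 4*u² (m(u) = (2*u)*(2*u) = 4*u²)
A(R, f) = -4*R (A(R, f) = R*(-4) = -4*R)
H(m(4)) - A(o(w(-3)), -200) = -38 - (-4)*(6 - 3) = -38 - (-4)*3 = -38 - 1*(-12) = -38 + 12 = -26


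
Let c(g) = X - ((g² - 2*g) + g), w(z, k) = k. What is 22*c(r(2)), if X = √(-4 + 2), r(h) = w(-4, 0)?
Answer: 22*I*√2 ≈ 31.113*I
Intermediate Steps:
r(h) = 0
X = I*√2 (X = √(-2) = I*√2 ≈ 1.4142*I)
c(g) = g - g² + I*√2 (c(g) = I*√2 - ((g² - 2*g) + g) = I*√2 - (g² - g) = I*√2 + (g - g²) = g - g² + I*√2)
22*c(r(2)) = 22*(0 - 1*0² + I*√2) = 22*(0 - 1*0 + I*√2) = 22*(0 + 0 + I*√2) = 22*(I*√2) = 22*I*√2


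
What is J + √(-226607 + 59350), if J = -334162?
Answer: -334162 + I*√167257 ≈ -3.3416e+5 + 408.97*I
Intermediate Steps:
J + √(-226607 + 59350) = -334162 + √(-226607 + 59350) = -334162 + √(-167257) = -334162 + I*√167257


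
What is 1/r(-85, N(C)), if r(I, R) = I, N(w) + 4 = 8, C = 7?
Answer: -1/85 ≈ -0.011765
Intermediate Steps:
N(w) = 4 (N(w) = -4 + 8 = 4)
1/r(-85, N(C)) = 1/(-85) = -1/85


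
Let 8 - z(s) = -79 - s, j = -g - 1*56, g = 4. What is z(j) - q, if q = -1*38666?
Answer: 38693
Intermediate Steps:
j = -60 (j = -1*4 - 1*56 = -4 - 56 = -60)
z(s) = 87 + s (z(s) = 8 - (-79 - s) = 8 + (79 + s) = 87 + s)
q = -38666
z(j) - q = (87 - 60) - 1*(-38666) = 27 + 38666 = 38693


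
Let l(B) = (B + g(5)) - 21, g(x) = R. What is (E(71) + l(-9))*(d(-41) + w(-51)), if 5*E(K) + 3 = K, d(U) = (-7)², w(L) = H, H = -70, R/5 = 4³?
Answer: -31878/5 ≈ -6375.6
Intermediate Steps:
R = 320 (R = 5*4³ = 5*64 = 320)
w(L) = -70
g(x) = 320
d(U) = 49
l(B) = 299 + B (l(B) = (B + 320) - 21 = (320 + B) - 21 = 299 + B)
E(K) = -⅗ + K/5
(E(71) + l(-9))*(d(-41) + w(-51)) = ((-⅗ + (⅕)*71) + (299 - 9))*(49 - 70) = ((-⅗ + 71/5) + 290)*(-21) = (68/5 + 290)*(-21) = (1518/5)*(-21) = -31878/5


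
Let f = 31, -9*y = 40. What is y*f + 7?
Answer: -1177/9 ≈ -130.78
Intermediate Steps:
y = -40/9 (y = -⅑*40 = -40/9 ≈ -4.4444)
y*f + 7 = -40/9*31 + 7 = -1240/9 + 7 = -1177/9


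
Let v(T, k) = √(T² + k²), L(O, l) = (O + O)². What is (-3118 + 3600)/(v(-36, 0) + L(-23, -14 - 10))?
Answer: 241/1076 ≈ 0.22398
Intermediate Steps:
L(O, l) = 4*O² (L(O, l) = (2*O)² = 4*O²)
(-3118 + 3600)/(v(-36, 0) + L(-23, -14 - 10)) = (-3118 + 3600)/(√((-36)² + 0²) + 4*(-23)²) = 482/(√(1296 + 0) + 4*529) = 482/(√1296 + 2116) = 482/(36 + 2116) = 482/2152 = 482*(1/2152) = 241/1076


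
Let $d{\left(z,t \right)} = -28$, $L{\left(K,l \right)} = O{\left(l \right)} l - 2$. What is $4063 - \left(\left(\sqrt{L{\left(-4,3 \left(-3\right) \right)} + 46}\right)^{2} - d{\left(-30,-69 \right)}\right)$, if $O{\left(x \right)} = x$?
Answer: $3910$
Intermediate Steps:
$L{\left(K,l \right)} = -2 + l^{2}$ ($L{\left(K,l \right)} = l l - 2 = l^{2} - 2 = -2 + l^{2}$)
$4063 - \left(\left(\sqrt{L{\left(-4,3 \left(-3\right) \right)} + 46}\right)^{2} - d{\left(-30,-69 \right)}\right) = 4063 - \left(\left(\sqrt{\left(-2 + \left(3 \left(-3\right)\right)^{2}\right) + 46}\right)^{2} - -28\right) = 4063 - \left(\left(\sqrt{\left(-2 + \left(-9\right)^{2}\right) + 46}\right)^{2} + 28\right) = 4063 - \left(\left(\sqrt{\left(-2 + 81\right) + 46}\right)^{2} + 28\right) = 4063 - \left(\left(\sqrt{79 + 46}\right)^{2} + 28\right) = 4063 - \left(\left(\sqrt{125}\right)^{2} + 28\right) = 4063 - \left(\left(5 \sqrt{5}\right)^{2} + 28\right) = 4063 - \left(125 + 28\right) = 4063 - 153 = 3910$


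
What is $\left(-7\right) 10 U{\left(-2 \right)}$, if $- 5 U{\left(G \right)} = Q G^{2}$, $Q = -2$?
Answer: $-112$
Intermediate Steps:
$U{\left(G \right)} = \frac{2 G^{2}}{5}$ ($U{\left(G \right)} = - \frac{\left(-2\right) G^{2}}{5} = \frac{2 G^{2}}{5}$)
$\left(-7\right) 10 U{\left(-2 \right)} = \left(-7\right) 10 \frac{2 \left(-2\right)^{2}}{5} = - 70 \cdot \frac{2}{5} \cdot 4 = \left(-70\right) \frac{8}{5} = -112$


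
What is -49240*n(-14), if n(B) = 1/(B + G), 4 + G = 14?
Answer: 12310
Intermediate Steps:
G = 10 (G = -4 + 14 = 10)
n(B) = 1/(10 + B) (n(B) = 1/(B + 10) = 1/(10 + B))
-49240*n(-14) = -49240/(10 - 14) = -49240/(-4) = -49240*(-¼) = 12310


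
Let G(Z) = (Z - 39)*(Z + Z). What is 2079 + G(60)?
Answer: 4599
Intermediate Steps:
G(Z) = 2*Z*(-39 + Z) (G(Z) = (-39 + Z)*(2*Z) = 2*Z*(-39 + Z))
2079 + G(60) = 2079 + 2*60*(-39 + 60) = 2079 + 2*60*21 = 2079 + 2520 = 4599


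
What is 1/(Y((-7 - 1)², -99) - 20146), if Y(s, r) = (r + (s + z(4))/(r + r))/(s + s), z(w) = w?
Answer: -12672/255299947 ≈ -4.9636e-5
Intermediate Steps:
Y(s, r) = (r + (4 + s)/(2*r))/(2*s) (Y(s, r) = (r + (s + 4)/(r + r))/(s + s) = (r + (4 + s)/((2*r)))/((2*s)) = (r + (4 + s)*(1/(2*r)))*(1/(2*s)) = (r + (4 + s)/(2*r))*(1/(2*s)) = (r + (4 + s)/(2*r))/(2*s))
1/(Y((-7 - 1)², -99) - 20146) = 1/((¼)*(4 + (-7 - 1)² + 2*(-99)²)/(-99*(-7 - 1)²) - 20146) = 1/((¼)*(-1/99)*(4 + (-8)² + 2*9801)/(-8)² - 20146) = 1/((¼)*(-1/99)*(4 + 64 + 19602)/64 - 20146) = 1/((¼)*(-1/99)*(1/64)*19670 - 20146) = 1/(-9835/12672 - 20146) = 1/(-255299947/12672) = -12672/255299947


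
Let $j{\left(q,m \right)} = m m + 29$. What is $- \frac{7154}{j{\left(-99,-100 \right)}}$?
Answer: $- \frac{7154}{10029} \approx -0.71333$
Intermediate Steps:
$j{\left(q,m \right)} = 29 + m^{2}$ ($j{\left(q,m \right)} = m^{2} + 29 = 29 + m^{2}$)
$- \frac{7154}{j{\left(-99,-100 \right)}} = - \frac{7154}{29 + \left(-100\right)^{2}} = - \frac{7154}{29 + 10000} = - \frac{7154}{10029}$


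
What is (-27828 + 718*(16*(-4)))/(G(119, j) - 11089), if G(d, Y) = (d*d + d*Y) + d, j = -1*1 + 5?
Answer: -73780/3667 ≈ -20.120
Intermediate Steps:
j = 4 (j = -1 + 5 = 4)
G(d, Y) = d + d² + Y*d (G(d, Y) = (d² + Y*d) + d = d + d² + Y*d)
(-27828 + 718*(16*(-4)))/(G(119, j) - 11089) = (-27828 + 718*(16*(-4)))/(119*(1 + 4 + 119) - 11089) = (-27828 + 718*(-64))/(119*124 - 11089) = (-27828 - 45952)/(14756 - 11089) = -73780/3667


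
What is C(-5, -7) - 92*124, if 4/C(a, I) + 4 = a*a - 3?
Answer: -102670/9 ≈ -11408.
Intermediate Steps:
C(a, I) = 4/(-7 + a**2) (C(a, I) = 4/(-4 + (a*a - 3)) = 4/(-4 + (a**2 - 3)) = 4/(-4 + (-3 + a**2)) = 4/(-7 + a**2))
C(-5, -7) - 92*124 = 4/(-7 + (-5)**2) - 92*124 = 4/(-7 + 25) - 11408 = 4/18 - 11408 = 4*(1/18) - 11408 = 2/9 - 11408 = -102670/9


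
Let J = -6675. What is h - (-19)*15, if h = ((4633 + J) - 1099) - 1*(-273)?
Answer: -2583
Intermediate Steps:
h = -2868 (h = ((4633 - 6675) - 1099) - 1*(-273) = (-2042 - 1099) + 273 = -3141 + 273 = -2868)
h - (-19)*15 = -2868 - (-19)*15 = -2868 - 1*(-285) = -2868 + 285 = -2583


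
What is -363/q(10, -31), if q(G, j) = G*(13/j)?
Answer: 11253/130 ≈ 86.562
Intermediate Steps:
q(G, j) = 13*G/j
-363/q(10, -31) = -363/(13*10/(-31)) = -363/(13*10*(-1/31)) = -363/(-130/31) = -363*(-31/130) = 11253/130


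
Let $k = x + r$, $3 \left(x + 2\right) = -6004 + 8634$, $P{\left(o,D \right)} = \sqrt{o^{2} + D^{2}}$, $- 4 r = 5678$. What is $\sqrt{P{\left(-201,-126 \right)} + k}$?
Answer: $\frac{\sqrt{-19614 + 1404 \sqrt{37}}}{6} \approx 17.539 i$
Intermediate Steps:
$r = - \frac{2839}{2}$ ($r = \left(- \frac{1}{4}\right) 5678 = - \frac{2839}{2} \approx -1419.5$)
$P{\left(o,D \right)} = \sqrt{D^{2} + o^{2}}$
$x = \frac{2624}{3}$ ($x = -2 + \frac{-6004 + 8634}{3} = -2 + \frac{1}{3} \cdot 2630 = -2 + \frac{2630}{3} = \frac{2624}{3} \approx 874.67$)
$k = - \frac{3269}{6}$ ($k = \frac{2624}{3} - \frac{2839}{2} = - \frac{3269}{6} \approx -544.83$)
$\sqrt{P{\left(-201,-126 \right)} + k} = \sqrt{\sqrt{\left(-126\right)^{2} + \left(-201\right)^{2}} - \frac{3269}{6}} = \sqrt{\sqrt{15876 + 40401} - \frac{3269}{6}} = \sqrt{\sqrt{56277} - \frac{3269}{6}} = \sqrt{39 \sqrt{37} - \frac{3269}{6}} = \sqrt{- \frac{3269}{6} + 39 \sqrt{37}}$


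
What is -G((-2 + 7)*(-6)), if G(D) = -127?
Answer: 127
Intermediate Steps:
-G((-2 + 7)*(-6)) = -1*(-127) = 127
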